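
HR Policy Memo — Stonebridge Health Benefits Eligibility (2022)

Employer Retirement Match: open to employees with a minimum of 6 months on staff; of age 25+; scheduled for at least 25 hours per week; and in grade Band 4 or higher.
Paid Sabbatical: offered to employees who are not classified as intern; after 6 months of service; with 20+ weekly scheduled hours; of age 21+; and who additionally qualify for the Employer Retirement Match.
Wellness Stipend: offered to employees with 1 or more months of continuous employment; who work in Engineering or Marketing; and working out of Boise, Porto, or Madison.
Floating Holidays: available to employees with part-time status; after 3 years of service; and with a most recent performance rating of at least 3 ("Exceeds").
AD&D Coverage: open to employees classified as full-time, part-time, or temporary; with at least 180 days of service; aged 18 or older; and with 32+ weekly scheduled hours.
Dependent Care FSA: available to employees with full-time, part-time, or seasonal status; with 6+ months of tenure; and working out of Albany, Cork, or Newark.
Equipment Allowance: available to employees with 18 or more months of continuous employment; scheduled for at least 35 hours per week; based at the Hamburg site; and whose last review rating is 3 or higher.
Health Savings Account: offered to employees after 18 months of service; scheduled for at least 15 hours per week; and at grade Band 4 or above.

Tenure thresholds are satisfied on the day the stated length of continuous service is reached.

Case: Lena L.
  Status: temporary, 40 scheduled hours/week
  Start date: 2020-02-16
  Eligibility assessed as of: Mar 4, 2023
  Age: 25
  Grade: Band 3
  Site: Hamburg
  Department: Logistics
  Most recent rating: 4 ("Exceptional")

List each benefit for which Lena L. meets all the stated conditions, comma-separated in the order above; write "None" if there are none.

AD&D Coverage, Equipment Allowance

Service from 2020-02-16 to Mar 4, 2023: 1112 days.
Employer Retirement Match — service 1112 days ≥ 6 months (≈180 days) ✓; age 25 ≥ 25 ✓; 40 hrs/wk ≥ 25 ✓; grade Band 3 < Band 4 ✗ → not eligible.
Paid Sabbatical — status temporary ✓ (not excluded); service 1112 days ≥ 6 months (≈180 days) ✓; 40 hrs/wk ≥ 20 ✓; age 25 ≥ 21 ✓; not eligible for Employer Retirement Match ✗ → not eligible.
Wellness Stipend — service 1112 days ≥ 1 month (≈30 days) ✓; dept Logistics ✗ → not eligible.
Floating Holidays — status temporary ✗ (requires part-time) → not eligible.
AD&D Coverage — status temporary ✓; service 1112 days ≥ 180 days ✓; age 25 ≥ 18 ✓; 40 hrs/wk ≥ 32 ✓ → eligible.
Dependent Care FSA — status temporary ✗ (requires full-time, part-time, or seasonal) → not eligible.
Equipment Allowance — service 1112 days ≥ 18 months (≈540 days) ✓; 40 hrs/wk ≥ 35 ✓; site Hamburg ✓; rating 4 ≥ 3 ✓ → eligible.
Health Savings Account — service 1112 days ≥ 18 months (≈540 days) ✓; 40 hrs/wk ≥ 15 ✓; grade Band 3 < Band 4 ✗ → not eligible.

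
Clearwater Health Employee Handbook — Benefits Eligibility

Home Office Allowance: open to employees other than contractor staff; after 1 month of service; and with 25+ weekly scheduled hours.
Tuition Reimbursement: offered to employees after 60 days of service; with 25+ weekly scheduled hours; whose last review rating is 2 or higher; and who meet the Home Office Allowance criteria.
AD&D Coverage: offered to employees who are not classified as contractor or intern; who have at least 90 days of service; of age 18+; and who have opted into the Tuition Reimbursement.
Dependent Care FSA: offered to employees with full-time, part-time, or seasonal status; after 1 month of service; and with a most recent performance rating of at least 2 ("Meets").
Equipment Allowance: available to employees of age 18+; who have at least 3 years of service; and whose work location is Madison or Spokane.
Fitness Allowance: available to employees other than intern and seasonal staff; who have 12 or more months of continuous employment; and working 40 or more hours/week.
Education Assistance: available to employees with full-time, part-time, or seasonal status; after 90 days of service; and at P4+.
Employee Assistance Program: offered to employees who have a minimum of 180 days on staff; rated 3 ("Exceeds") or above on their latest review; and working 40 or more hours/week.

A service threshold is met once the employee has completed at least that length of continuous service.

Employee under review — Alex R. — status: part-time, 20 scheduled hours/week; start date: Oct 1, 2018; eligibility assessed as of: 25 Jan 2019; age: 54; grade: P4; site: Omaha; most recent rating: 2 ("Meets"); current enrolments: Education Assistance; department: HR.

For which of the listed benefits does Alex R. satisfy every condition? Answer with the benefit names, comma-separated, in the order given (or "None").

Dependent Care FSA, Education Assistance

Service from Oct 1, 2018 to 25 Jan 2019: 116 days.
Home Office Allowance — status part-time ✓ (not excluded); service 116 days ≥ 1 month (≈30 days) ✓; 20 hrs/wk < 25 ✗ → not eligible.
Tuition Reimbursement — service 116 days ≥ 60 days ✓; 20 hrs/wk < 25 ✗ → not eligible.
AD&D Coverage — status part-time ✓ (not excluded); service 116 days ≥ 90 days ✓; age 54 ≥ 18 ✓; not enrolled in Tuition Reimbursement ✗ → not eligible.
Dependent Care FSA — status part-time ✓; service 116 days ≥ 1 month (≈30 days) ✓; rating 2 ≥ 2 ✓ → eligible.
Equipment Allowance — age 54 ≥ 18 ✓; service 116 days < 3 years (≈1095 days) ✗ → not eligible.
Fitness Allowance — status part-time ✓ (not excluded); service 116 days < 12 months (≈360 days) ✗ → not eligible.
Education Assistance — status part-time ✓; service 116 days ≥ 90 days ✓; grade P4 ≥ P4 ✓ → eligible.
Employee Assistance Program — service 116 days < 180 days ✗ → not eligible.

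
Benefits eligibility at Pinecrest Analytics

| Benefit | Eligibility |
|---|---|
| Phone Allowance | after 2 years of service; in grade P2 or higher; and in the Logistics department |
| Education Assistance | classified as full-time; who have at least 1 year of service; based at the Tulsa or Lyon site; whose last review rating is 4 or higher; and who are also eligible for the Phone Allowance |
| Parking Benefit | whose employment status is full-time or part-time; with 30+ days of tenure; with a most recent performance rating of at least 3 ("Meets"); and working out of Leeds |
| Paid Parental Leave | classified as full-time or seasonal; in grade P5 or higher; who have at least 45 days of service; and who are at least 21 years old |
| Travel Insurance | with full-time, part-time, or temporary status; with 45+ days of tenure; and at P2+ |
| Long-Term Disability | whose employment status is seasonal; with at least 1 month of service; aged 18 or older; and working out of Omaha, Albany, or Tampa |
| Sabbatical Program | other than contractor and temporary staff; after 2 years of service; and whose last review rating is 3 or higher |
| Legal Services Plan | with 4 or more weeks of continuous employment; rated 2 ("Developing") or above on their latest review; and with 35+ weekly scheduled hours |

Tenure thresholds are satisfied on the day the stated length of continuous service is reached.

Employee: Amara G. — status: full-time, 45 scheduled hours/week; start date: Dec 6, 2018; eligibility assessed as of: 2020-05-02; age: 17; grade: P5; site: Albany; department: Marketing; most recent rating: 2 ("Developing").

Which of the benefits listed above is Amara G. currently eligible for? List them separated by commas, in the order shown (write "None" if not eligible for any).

Travel Insurance, Legal Services Plan

Service from Dec 6, 2018 to 2020-05-02: 513 days.
Phone Allowance — service 513 days < 2 years (≈730 days) ✗ → not eligible.
Education Assistance — status full-time ✓; service 513 days ≥ 1 year (≈365 days) ✓; site Albany ✗ (not Tulsa or Lyon) → not eligible.
Parking Benefit — status full-time ✓; service 513 days ≥ 30 days ✓; rating 2 < 3 ✗ → not eligible.
Paid Parental Leave — status full-time ✓; grade P5 ≥ P5 ✓; service 513 days ≥ 45 days ✓; age 17 < 21 ✗ → not eligible.
Travel Insurance — status full-time ✓; service 513 days ≥ 45 days ✓; grade P5 ≥ P2 ✓ → eligible.
Long-Term Disability — status full-time ✗ (requires seasonal) → not eligible.
Sabbatical Program — status full-time ✓ (not excluded); service 513 days < 2 years (≈730 days) ✗ → not eligible.
Legal Services Plan — service 513 days ≥ 4 weeks (≈28 days) ✓; rating 2 ≥ 2 ✓; 45 hrs/wk ≥ 35 ✓ → eligible.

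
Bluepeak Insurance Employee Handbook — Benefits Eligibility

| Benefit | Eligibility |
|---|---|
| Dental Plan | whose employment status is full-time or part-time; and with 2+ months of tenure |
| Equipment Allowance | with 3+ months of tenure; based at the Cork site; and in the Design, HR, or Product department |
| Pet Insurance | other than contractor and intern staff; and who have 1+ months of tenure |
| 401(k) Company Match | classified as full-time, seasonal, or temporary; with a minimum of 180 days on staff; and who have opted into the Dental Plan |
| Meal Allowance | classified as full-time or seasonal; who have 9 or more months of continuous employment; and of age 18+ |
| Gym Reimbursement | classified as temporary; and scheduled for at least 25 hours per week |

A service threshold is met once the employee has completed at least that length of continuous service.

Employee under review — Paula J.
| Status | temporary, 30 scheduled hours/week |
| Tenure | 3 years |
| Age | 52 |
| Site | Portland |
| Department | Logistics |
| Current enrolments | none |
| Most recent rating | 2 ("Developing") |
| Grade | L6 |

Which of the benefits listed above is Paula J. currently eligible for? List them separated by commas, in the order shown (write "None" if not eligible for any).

Dental Plan — status temporary ✗ (requires full-time or part-time) → not eligible.
Equipment Allowance — service 3 years ≥ 3 months (≈90 days) ✓; site Portland ✗ (not Cork) → not eligible.
Pet Insurance — status temporary ✓ (not excluded); service 3 years ≥ 1 month (≈30 days) ✓ → eligible.
401(k) Company Match — status temporary ✓; service 3 years ≥ 180 days ✓; not enrolled in Dental Plan ✗ → not eligible.
Meal Allowance — status temporary ✗ (requires full-time or seasonal) → not eligible.
Gym Reimbursement — status temporary ✓; 30 hrs/wk ≥ 25 ✓ → eligible.

Pet Insurance, Gym Reimbursement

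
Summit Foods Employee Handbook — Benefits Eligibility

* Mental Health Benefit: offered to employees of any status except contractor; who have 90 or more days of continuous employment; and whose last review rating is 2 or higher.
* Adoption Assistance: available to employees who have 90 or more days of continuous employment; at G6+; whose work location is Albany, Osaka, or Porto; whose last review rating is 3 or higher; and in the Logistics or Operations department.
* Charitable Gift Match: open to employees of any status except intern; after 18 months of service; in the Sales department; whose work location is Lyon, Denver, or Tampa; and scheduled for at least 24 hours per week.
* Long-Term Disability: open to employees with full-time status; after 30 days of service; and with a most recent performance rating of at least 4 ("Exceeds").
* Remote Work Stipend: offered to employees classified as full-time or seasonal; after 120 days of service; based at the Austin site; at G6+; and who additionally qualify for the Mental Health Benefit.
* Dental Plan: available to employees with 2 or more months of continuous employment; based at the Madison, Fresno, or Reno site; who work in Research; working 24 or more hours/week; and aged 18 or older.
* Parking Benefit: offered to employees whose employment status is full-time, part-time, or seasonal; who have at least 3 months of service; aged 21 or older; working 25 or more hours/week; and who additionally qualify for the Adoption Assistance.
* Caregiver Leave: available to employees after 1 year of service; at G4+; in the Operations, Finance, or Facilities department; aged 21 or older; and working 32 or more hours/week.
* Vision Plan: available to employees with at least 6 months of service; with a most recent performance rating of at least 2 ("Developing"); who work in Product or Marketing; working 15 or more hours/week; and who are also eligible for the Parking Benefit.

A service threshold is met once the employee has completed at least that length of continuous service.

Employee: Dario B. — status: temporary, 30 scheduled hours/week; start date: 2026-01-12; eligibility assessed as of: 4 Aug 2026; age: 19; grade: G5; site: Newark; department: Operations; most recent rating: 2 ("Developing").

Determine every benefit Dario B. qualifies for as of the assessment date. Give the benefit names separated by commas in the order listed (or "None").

Mental Health Benefit

Service from 2026-01-12 to 4 Aug 2026: 204 days.
Mental Health Benefit — status temporary ✓ (not excluded); service 204 days ≥ 90 days ✓; rating 2 ≥ 2 ✓ → eligible.
Adoption Assistance — service 204 days ≥ 90 days ✓; grade G5 < G6 ✗ → not eligible.
Charitable Gift Match — status temporary ✓ (not excluded); service 204 days < 18 months (≈540 days) ✗ → not eligible.
Long-Term Disability — status temporary ✗ (requires full-time) → not eligible.
Remote Work Stipend — status temporary ✗ (requires full-time or seasonal) → not eligible.
Dental Plan — service 204 days ≥ 2 months (≈60 days) ✓; site Newark ✗ (not Madison, Fresno, or Reno) → not eligible.
Parking Benefit — status temporary ✗ (requires full-time, part-time, or seasonal) → not eligible.
Caregiver Leave — service 204 days < 1 year (≈365 days) ✗ → not eligible.
Vision Plan — service 204 days ≥ 6 months (≈180 days) ✓; rating 2 ≥ 2 ✓; dept Operations ✗ → not eligible.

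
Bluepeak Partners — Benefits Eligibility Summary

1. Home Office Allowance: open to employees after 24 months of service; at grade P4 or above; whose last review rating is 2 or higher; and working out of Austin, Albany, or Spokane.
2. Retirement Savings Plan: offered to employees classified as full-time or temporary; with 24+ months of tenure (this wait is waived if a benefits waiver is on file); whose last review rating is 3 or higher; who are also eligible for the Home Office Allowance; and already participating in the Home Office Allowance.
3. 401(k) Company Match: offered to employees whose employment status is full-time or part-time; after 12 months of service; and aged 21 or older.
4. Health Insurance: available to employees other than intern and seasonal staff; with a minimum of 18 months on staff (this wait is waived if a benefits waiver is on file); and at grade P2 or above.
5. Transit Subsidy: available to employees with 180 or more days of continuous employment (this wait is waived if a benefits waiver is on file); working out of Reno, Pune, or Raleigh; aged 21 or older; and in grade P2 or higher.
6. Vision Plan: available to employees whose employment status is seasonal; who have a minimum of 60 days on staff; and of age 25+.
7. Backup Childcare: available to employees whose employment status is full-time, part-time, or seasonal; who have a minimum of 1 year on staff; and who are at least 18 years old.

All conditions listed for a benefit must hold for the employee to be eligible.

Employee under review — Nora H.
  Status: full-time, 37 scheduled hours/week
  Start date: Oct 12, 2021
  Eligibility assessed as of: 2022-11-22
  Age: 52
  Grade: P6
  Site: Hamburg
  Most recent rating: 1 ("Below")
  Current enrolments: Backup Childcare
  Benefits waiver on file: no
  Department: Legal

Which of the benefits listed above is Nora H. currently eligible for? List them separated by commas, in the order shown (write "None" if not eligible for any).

401(k) Company Match, Backup Childcare

Service from Oct 12, 2021 to 2022-11-22: 406 days.
Home Office Allowance — service 406 days < 24 months (≈720 days) ✗ → not eligible.
Retirement Savings Plan — status full-time ✓; no waiver, service 406 days < 24 months (≈720 days) ✗ → not eligible.
401(k) Company Match — status full-time ✓; service 406 days ≥ 12 months (≈360 days) ✓; age 52 ≥ 21 ✓ → eligible.
Health Insurance — status full-time ✓ (not excluded); no waiver, service 406 days < 18 months (≈540 days) ✗ → not eligible.
Transit Subsidy — no waiver, service 406 days ≥ 180 days ✓; site Hamburg ✗ (not Reno, Pune, or Raleigh) → not eligible.
Vision Plan — status full-time ✗ (requires seasonal) → not eligible.
Backup Childcare — status full-time ✓; service 406 days ≥ 1 year (≈365 days) ✓; age 52 ≥ 18 ✓ → eligible.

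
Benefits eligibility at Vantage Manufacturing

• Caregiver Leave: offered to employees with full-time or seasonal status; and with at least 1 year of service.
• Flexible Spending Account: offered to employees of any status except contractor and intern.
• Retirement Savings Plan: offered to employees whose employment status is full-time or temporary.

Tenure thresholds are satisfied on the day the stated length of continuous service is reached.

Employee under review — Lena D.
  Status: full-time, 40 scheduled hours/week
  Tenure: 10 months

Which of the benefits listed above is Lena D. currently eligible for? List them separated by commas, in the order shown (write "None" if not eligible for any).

Caregiver Leave — status full-time ✓; service 10 months < 1 year (≈365 days) ✗ → not eligible.
Flexible Spending Account — status full-time ✓ (not excluded) → eligible.
Retirement Savings Plan — status full-time ✓ → eligible.

Flexible Spending Account, Retirement Savings Plan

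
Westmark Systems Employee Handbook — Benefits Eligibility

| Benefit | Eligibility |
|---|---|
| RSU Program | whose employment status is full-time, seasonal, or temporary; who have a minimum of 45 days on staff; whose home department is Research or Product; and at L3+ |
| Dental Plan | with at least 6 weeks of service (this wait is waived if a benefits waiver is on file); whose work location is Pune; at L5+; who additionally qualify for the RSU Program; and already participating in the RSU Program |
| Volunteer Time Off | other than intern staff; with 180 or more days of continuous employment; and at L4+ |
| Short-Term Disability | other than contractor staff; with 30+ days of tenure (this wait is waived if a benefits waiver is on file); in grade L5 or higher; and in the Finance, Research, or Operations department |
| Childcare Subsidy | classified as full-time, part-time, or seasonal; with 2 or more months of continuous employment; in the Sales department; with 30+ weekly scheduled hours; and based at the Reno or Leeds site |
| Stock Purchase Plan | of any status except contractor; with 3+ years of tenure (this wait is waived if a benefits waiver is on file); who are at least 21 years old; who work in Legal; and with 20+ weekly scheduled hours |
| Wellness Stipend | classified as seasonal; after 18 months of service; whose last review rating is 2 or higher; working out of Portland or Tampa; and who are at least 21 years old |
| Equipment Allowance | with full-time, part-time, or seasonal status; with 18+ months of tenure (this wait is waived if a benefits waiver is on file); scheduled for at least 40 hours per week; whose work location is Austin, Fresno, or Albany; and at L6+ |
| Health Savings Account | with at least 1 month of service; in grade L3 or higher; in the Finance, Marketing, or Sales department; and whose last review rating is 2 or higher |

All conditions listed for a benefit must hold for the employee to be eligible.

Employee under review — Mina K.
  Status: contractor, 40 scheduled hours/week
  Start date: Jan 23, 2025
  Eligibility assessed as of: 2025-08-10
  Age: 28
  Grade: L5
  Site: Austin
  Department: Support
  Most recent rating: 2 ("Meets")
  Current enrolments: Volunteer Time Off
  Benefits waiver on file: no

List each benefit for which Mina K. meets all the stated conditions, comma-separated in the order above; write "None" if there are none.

Volunteer Time Off

Service from Jan 23, 2025 to 2025-08-10: 199 days.
RSU Program — status contractor ✗ (requires full-time, seasonal, or temporary) → not eligible.
Dental Plan — no waiver, service 199 days ≥ 6 weeks (≈42 days) ✓; site Austin ✗ (not Pune) → not eligible.
Volunteer Time Off — status contractor ✓ (not excluded); service 199 days ≥ 180 days ✓; grade L5 ≥ L4 ✓ → eligible.
Short-Term Disability — status contractor ✗ (excluded) → not eligible.
Childcare Subsidy — status contractor ✗ (requires full-time, part-time, or seasonal) → not eligible.
Stock Purchase Plan — status contractor ✗ (excluded) → not eligible.
Wellness Stipend — status contractor ✗ (requires seasonal) → not eligible.
Equipment Allowance — status contractor ✗ (requires full-time, part-time, or seasonal) → not eligible.
Health Savings Account — service 199 days ≥ 1 month (≈30 days) ✓; grade L5 ≥ L3 ✓; dept Support ✗ → not eligible.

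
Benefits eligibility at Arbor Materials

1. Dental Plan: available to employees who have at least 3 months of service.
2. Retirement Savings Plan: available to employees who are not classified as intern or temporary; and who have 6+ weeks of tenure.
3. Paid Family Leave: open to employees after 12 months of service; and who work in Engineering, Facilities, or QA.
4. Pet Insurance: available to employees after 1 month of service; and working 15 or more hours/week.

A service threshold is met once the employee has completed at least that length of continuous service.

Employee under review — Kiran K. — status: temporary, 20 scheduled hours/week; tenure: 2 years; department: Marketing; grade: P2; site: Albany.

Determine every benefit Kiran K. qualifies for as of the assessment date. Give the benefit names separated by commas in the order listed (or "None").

Dental Plan — service 2 years ≥ 3 months (≈90 days) ✓ → eligible.
Retirement Savings Plan — status temporary ✗ (excluded) → not eligible.
Paid Family Leave — service 2 years ≥ 12 months (≈360 days) ✓; dept Marketing ✗ → not eligible.
Pet Insurance — service 2 years ≥ 1 month (≈30 days) ✓; 20 hrs/wk ≥ 15 ✓ → eligible.

Dental Plan, Pet Insurance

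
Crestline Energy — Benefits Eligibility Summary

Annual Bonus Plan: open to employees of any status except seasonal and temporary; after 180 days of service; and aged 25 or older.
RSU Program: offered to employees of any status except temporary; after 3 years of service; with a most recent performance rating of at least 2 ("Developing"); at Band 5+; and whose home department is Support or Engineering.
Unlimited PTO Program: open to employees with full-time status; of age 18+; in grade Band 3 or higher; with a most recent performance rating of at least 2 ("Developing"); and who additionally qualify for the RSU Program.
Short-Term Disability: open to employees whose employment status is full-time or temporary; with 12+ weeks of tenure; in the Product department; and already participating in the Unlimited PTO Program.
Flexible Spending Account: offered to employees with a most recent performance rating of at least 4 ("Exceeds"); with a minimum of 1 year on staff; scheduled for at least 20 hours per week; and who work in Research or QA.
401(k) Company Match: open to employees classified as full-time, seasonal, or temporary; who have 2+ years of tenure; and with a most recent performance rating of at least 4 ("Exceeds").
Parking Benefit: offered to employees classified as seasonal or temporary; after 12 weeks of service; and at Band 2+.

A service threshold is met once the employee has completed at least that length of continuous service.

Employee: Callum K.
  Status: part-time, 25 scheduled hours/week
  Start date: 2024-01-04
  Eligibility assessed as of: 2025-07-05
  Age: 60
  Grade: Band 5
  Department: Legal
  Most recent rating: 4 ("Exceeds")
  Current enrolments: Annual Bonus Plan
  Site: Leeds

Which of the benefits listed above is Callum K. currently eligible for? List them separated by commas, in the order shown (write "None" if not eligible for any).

Service from 2024-01-04 to 2025-07-05: 548 days.
Annual Bonus Plan — status part-time ✓ (not excluded); service 548 days ≥ 180 days ✓; age 60 ≥ 25 ✓ → eligible.
RSU Program — status part-time ✓ (not excluded); service 548 days < 3 years (≈1095 days) ✗ → not eligible.
Unlimited PTO Program — status part-time ✗ (requires full-time) → not eligible.
Short-Term Disability — status part-time ✗ (requires full-time or temporary) → not eligible.
Flexible Spending Account — rating 4 ≥ 4 ✓; service 548 days ≥ 1 year (≈365 days) ✓; 25 hrs/wk ≥ 20 ✓; dept Legal ✗ → not eligible.
401(k) Company Match — status part-time ✗ (requires full-time, seasonal, or temporary) → not eligible.
Parking Benefit — status part-time ✗ (requires seasonal or temporary) → not eligible.

Annual Bonus Plan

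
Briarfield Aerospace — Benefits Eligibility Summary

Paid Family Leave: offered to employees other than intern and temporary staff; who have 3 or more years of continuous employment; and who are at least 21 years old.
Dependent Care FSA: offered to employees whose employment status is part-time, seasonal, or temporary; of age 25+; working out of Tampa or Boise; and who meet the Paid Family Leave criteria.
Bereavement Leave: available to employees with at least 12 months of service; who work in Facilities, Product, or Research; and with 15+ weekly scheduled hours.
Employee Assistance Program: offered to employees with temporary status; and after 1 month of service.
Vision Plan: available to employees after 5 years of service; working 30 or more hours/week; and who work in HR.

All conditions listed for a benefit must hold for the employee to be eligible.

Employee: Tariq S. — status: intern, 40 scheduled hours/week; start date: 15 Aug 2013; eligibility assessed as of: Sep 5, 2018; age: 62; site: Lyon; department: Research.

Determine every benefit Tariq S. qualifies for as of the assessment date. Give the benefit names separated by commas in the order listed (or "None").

Bereavement Leave

Service from 15 Aug 2013 to Sep 5, 2018: 1847 days.
Paid Family Leave — status intern ✗ (excluded) → not eligible.
Dependent Care FSA — status intern ✗ (requires part-time, seasonal, or temporary) → not eligible.
Bereavement Leave — service 1847 days ≥ 12 months (≈360 days) ✓; dept Research ✓; 40 hrs/wk ≥ 15 ✓ → eligible.
Employee Assistance Program — status intern ✗ (requires temporary) → not eligible.
Vision Plan — service 1847 days ≥ 5 years (≈1825 days) ✓; 40 hrs/wk ≥ 30 ✓; dept Research ✗ → not eligible.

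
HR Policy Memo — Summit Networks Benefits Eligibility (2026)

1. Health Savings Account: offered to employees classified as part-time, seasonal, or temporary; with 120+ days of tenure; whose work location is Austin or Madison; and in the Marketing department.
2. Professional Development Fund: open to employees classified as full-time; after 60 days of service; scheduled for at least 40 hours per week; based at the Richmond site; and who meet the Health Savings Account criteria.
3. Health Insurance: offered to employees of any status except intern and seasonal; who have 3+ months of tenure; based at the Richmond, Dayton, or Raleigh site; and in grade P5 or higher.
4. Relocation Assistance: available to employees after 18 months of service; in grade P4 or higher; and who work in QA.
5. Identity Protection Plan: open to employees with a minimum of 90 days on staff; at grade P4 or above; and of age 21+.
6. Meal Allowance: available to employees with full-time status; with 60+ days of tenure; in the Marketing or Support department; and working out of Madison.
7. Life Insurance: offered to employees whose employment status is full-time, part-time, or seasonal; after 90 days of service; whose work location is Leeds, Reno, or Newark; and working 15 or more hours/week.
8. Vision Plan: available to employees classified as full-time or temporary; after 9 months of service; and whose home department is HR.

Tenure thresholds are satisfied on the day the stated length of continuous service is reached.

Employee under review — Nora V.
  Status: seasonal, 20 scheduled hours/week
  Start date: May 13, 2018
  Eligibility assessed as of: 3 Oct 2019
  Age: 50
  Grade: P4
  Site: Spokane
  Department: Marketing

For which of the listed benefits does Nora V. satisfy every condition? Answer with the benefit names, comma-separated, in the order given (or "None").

Identity Protection Plan

Service from May 13, 2018 to 3 Oct 2019: 508 days.
Health Savings Account — status seasonal ✓; service 508 days ≥ 120 days ✓; site Spokane ✗ (not Austin or Madison) → not eligible.
Professional Development Fund — status seasonal ✗ (requires full-time) → not eligible.
Health Insurance — status seasonal ✗ (excluded) → not eligible.
Relocation Assistance — service 508 days < 18 months (≈540 days) ✗ → not eligible.
Identity Protection Plan — service 508 days ≥ 90 days ✓; grade P4 ≥ P4 ✓; age 50 ≥ 21 ✓ → eligible.
Meal Allowance — status seasonal ✗ (requires full-time) → not eligible.
Life Insurance — status seasonal ✓; service 508 days ≥ 90 days ✓; site Spokane ✗ (not Leeds, Reno, or Newark) → not eligible.
Vision Plan — status seasonal ✗ (requires full-time or temporary) → not eligible.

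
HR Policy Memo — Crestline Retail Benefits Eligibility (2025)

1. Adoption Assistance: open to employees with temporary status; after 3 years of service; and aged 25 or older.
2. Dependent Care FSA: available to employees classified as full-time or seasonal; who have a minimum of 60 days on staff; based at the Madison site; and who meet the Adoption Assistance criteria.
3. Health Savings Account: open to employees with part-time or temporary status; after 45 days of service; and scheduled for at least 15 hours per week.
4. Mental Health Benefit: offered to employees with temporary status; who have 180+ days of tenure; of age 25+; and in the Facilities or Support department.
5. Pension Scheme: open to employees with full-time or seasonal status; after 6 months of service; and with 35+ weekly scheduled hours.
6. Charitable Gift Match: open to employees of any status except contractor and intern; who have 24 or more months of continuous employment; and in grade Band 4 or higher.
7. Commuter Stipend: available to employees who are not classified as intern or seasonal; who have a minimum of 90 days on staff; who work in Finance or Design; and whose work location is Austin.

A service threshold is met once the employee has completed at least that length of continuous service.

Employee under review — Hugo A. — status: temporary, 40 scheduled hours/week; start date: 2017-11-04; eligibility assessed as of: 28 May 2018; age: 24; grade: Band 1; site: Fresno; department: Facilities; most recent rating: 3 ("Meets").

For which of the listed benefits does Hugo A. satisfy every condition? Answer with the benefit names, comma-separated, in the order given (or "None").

Health Savings Account

Service from 2017-11-04 to 28 May 2018: 205 days.
Adoption Assistance — status temporary ✓; service 205 days < 3 years (≈1095 days) ✗ → not eligible.
Dependent Care FSA — status temporary ✗ (requires full-time or seasonal) → not eligible.
Health Savings Account — status temporary ✓; service 205 days ≥ 45 days ✓; 40 hrs/wk ≥ 15 ✓ → eligible.
Mental Health Benefit — status temporary ✓; service 205 days ≥ 180 days ✓; age 24 < 25 ✗ → not eligible.
Pension Scheme — status temporary ✗ (requires full-time or seasonal) → not eligible.
Charitable Gift Match — status temporary ✓ (not excluded); service 205 days < 24 months (≈720 days) ✗ → not eligible.
Commuter Stipend — status temporary ✓ (not excluded); service 205 days ≥ 90 days ✓; dept Facilities ✗ → not eligible.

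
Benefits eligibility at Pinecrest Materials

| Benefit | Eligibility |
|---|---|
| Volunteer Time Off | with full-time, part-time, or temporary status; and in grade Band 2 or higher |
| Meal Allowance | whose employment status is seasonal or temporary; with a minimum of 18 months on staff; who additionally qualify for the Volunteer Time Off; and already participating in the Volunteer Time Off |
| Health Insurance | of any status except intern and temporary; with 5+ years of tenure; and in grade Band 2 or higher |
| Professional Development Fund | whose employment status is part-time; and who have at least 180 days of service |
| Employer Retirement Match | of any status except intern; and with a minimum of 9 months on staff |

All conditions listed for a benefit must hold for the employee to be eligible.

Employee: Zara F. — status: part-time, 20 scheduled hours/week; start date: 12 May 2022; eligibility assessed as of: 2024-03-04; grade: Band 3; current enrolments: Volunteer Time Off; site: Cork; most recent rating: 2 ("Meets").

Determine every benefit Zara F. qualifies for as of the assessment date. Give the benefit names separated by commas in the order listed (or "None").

Volunteer Time Off, Professional Development Fund, Employer Retirement Match

Service from 12 May 2022 to 2024-03-04: 662 days.
Volunteer Time Off — status part-time ✓; grade Band 3 ≥ Band 2 ✓ → eligible.
Meal Allowance — status part-time ✗ (requires seasonal or temporary) → not eligible.
Health Insurance — status part-time ✓ (not excluded); service 662 days < 5 years (≈1825 days) ✗ → not eligible.
Professional Development Fund — status part-time ✓; service 662 days ≥ 180 days ✓ → eligible.
Employer Retirement Match — status part-time ✓ (not excluded); service 662 days ≥ 9 months (≈270 days) ✓ → eligible.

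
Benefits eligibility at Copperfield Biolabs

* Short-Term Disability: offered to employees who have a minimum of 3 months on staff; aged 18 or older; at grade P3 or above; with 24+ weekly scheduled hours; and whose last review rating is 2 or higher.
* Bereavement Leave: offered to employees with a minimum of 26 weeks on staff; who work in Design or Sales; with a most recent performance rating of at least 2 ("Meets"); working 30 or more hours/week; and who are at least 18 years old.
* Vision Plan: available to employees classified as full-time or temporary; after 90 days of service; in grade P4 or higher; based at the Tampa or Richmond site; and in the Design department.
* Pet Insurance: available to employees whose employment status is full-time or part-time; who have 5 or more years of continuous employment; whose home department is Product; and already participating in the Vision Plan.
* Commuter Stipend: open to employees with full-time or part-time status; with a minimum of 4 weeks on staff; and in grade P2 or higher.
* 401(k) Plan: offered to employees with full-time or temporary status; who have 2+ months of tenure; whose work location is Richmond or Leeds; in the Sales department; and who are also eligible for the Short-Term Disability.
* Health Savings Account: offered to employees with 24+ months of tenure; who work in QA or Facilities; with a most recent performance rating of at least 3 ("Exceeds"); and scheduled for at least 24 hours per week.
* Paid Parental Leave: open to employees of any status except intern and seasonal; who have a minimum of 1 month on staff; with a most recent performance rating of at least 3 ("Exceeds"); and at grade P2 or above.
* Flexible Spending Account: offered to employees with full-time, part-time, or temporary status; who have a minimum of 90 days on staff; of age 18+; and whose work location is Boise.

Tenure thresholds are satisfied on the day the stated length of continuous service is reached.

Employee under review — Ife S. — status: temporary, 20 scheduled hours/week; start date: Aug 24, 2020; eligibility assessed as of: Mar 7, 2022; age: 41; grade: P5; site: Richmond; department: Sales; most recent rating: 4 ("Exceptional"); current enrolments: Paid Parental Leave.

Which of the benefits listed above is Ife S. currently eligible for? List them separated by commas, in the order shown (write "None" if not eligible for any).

Service from Aug 24, 2020 to Mar 7, 2022: 560 days.
Short-Term Disability — service 560 days ≥ 3 months (≈90 days) ✓; age 41 ≥ 18 ✓; grade P5 ≥ P3 ✓; 20 hrs/wk < 24 ✗ → not eligible.
Bereavement Leave — service 560 days ≥ 26 weeks (≈182 days) ✓; dept Sales ✓; rating 4 ≥ 2 ✓; 20 hrs/wk < 30 ✗ → not eligible.
Vision Plan — status temporary ✓; service 560 days ≥ 90 days ✓; grade P5 ≥ P4 ✓; site Richmond ✓; dept Sales ✗ → not eligible.
Pet Insurance — status temporary ✗ (requires full-time or part-time) → not eligible.
Commuter Stipend — status temporary ✗ (requires full-time or part-time) → not eligible.
401(k) Plan — status temporary ✓; service 560 days ≥ 2 months (≈60 days) ✓; site Richmond ✓; dept Sales ✓; not eligible for Short-Term Disability ✗ → not eligible.
Health Savings Account — service 560 days < 24 months (≈720 days) ✗ → not eligible.
Paid Parental Leave — status temporary ✓ (not excluded); service 560 days ≥ 1 month (≈30 days) ✓; rating 4 ≥ 3 ✓; grade P5 ≥ P2 ✓ → eligible.
Flexible Spending Account — status temporary ✓; service 560 days ≥ 90 days ✓; age 41 ≥ 18 ✓; site Richmond ✗ (not Boise) → not eligible.

Paid Parental Leave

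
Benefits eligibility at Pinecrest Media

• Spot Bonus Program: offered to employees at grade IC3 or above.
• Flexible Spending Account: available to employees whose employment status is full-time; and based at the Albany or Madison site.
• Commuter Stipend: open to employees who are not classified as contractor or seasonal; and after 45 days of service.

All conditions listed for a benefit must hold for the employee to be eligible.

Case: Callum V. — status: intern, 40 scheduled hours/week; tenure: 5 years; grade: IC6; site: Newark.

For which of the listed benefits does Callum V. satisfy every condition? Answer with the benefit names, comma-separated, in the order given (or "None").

Spot Bonus Program, Commuter Stipend

Spot Bonus Program — grade IC6 ≥ IC3 ✓ → eligible.
Flexible Spending Account — status intern ✗ (requires full-time) → not eligible.
Commuter Stipend — status intern ✓ (not excluded); service 5 years ≥ 45 days ✓ → eligible.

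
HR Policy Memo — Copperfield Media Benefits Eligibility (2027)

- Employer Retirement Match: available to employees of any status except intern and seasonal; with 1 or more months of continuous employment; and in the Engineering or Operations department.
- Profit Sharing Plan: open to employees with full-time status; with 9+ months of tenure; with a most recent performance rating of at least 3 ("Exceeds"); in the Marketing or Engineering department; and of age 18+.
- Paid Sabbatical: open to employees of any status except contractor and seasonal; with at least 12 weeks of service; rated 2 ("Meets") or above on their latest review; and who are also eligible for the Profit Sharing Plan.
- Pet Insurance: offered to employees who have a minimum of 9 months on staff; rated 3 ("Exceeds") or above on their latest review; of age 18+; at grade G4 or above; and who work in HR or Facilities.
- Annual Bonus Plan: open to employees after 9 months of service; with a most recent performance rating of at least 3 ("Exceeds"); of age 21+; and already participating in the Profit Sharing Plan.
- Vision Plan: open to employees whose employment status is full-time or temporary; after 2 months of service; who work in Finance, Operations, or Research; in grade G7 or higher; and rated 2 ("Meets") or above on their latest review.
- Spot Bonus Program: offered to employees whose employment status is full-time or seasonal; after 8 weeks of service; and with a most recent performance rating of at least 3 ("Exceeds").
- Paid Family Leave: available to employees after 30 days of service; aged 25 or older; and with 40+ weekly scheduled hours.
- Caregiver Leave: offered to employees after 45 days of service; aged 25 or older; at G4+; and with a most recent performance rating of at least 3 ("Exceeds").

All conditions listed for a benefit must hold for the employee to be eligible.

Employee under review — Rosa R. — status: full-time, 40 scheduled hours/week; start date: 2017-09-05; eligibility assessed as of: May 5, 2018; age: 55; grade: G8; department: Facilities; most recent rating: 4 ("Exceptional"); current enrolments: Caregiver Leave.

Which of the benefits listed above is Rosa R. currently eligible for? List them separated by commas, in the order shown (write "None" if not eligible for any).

Spot Bonus Program, Paid Family Leave, Caregiver Leave

Service from 2017-09-05 to May 5, 2018: 242 days.
Employer Retirement Match — status full-time ✓ (not excluded); service 242 days ≥ 1 month (≈30 days) ✓; dept Facilities ✗ → not eligible.
Profit Sharing Plan — status full-time ✓; service 242 days < 9 months (≈270 days) ✗ → not eligible.
Paid Sabbatical — status full-time ✓ (not excluded); service 242 days ≥ 12 weeks (≈84 days) ✓; rating 4 ≥ 2 ✓; not eligible for Profit Sharing Plan ✗ → not eligible.
Pet Insurance — service 242 days < 9 months (≈270 days) ✗ → not eligible.
Annual Bonus Plan — service 242 days < 9 months (≈270 days) ✗ → not eligible.
Vision Plan — status full-time ✓; service 242 days ≥ 2 months (≈60 days) ✓; dept Facilities ✗ → not eligible.
Spot Bonus Program — status full-time ✓; service 242 days ≥ 8 weeks (≈56 days) ✓; rating 4 ≥ 3 ✓ → eligible.
Paid Family Leave — service 242 days ≥ 30 days ✓; age 55 ≥ 25 ✓; 40 hrs/wk ≥ 40 ✓ → eligible.
Caregiver Leave — service 242 days ≥ 45 days ✓; age 55 ≥ 25 ✓; grade G8 ≥ G4 ✓; rating 4 ≥ 3 ✓ → eligible.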